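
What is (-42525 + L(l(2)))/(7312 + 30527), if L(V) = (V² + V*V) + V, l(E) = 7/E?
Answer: -42497/37839 ≈ -1.1231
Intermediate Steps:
L(V) = V + 2*V² (L(V) = (V² + V²) + V = 2*V² + V = V + 2*V²)
(-42525 + L(l(2)))/(7312 + 30527) = (-42525 + (7/2)*(1 + 2*(7/2)))/(7312 + 30527) = (-42525 + (7*(½))*(1 + 2*(7*(½))))/37839 = (-42525 + 7*(1 + 2*(7/2))/2)*(1/37839) = (-42525 + 7*(1 + 7)/2)*(1/37839) = (-42525 + (7/2)*8)*(1/37839) = (-42525 + 28)*(1/37839) = -42497*1/37839 = -42497/37839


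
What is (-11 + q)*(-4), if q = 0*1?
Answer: 44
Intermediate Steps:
q = 0
(-11 + q)*(-4) = (-11 + 0)*(-4) = -11*(-4) = 44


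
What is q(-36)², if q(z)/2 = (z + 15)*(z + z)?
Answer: 9144576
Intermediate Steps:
q(z) = 4*z*(15 + z) (q(z) = 2*((z + 15)*(z + z)) = 2*((15 + z)*(2*z)) = 2*(2*z*(15 + z)) = 4*z*(15 + z))
q(-36)² = (4*(-36)*(15 - 36))² = (4*(-36)*(-21))² = 3024² = 9144576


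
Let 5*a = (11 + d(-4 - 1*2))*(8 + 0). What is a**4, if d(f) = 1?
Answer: 84934656/625 ≈ 1.3590e+5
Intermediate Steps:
a = 96/5 (a = ((11 + 1)*(8 + 0))/5 = (12*8)/5 = (1/5)*96 = 96/5 ≈ 19.200)
a**4 = (96/5)**4 = 84934656/625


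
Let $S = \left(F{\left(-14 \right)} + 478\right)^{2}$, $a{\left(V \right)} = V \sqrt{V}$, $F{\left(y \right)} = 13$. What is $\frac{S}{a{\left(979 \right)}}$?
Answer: $\frac{241081 \sqrt{979}}{958441} \approx 7.8703$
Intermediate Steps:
$a{\left(V \right)} = V^{\frac{3}{2}}$
$S = 241081$ ($S = \left(13 + 478\right)^{2} = 491^{2} = 241081$)
$\frac{S}{a{\left(979 \right)}} = \frac{241081}{979^{\frac{3}{2}}} = \frac{241081}{979 \sqrt{979}} = 241081 \frac{\sqrt{979}}{958441} = \frac{241081 \sqrt{979}}{958441}$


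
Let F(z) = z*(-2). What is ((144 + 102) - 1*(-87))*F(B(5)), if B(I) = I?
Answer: -3330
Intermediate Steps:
F(z) = -2*z
((144 + 102) - 1*(-87))*F(B(5)) = ((144 + 102) - 1*(-87))*(-2*5) = (246 + 87)*(-10) = 333*(-10) = -3330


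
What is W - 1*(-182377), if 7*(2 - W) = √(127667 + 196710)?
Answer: 182379 - √324377/7 ≈ 1.8230e+5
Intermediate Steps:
W = 2 - √324377/7 (W = 2 - √(127667 + 196710)/7 = 2 - √324377/7 ≈ -79.363)
W - 1*(-182377) = (2 - √324377/7) - 1*(-182377) = (2 - √324377/7) + 182377 = 182379 - √324377/7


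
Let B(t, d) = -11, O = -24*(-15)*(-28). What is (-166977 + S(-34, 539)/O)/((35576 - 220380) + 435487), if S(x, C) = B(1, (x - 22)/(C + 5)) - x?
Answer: -1683128183/2526884640 ≈ -0.66609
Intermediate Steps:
O = -10080 (O = 360*(-28) = -10080)
S(x, C) = -11 - x
(-166977 + S(-34, 539)/O)/((35576 - 220380) + 435487) = (-166977 + (-11 - 1*(-34))/(-10080))/((35576 - 220380) + 435487) = (-166977 + (-11 + 34)*(-1/10080))/(-184804 + 435487) = (-166977 + 23*(-1/10080))/250683 = (-166977 - 23/10080)*(1/250683) = -1683128183/10080*1/250683 = -1683128183/2526884640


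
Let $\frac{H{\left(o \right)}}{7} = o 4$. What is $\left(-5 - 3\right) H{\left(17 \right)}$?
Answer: $-3808$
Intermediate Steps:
$H{\left(o \right)} = 28 o$ ($H{\left(o \right)} = 7 o 4 = 7 \cdot 4 o = 28 o$)
$\left(-5 - 3\right) H{\left(17 \right)} = \left(-5 - 3\right) 28 \cdot 17 = \left(-8\right) 476 = -3808$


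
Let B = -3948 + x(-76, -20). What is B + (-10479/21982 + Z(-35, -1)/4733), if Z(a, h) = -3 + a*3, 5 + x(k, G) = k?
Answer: -419232378537/104040806 ≈ -4029.5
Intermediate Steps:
x(k, G) = -5 + k
Z(a, h) = -3 + 3*a
B = -4029 (B = -3948 + (-5 - 76) = -3948 - 81 = -4029)
B + (-10479/21982 + Z(-35, -1)/4733) = -4029 + (-10479/21982 + (-3 + 3*(-35))/4733) = -4029 + (-10479*1/21982 + (-3 - 105)*(1/4733)) = -4029 + (-10479/21982 - 108*1/4733) = -4029 + (-10479/21982 - 108/4733) = -4029 - 51971163/104040806 = -419232378537/104040806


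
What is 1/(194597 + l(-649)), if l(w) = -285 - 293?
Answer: 1/194019 ≈ 5.1541e-6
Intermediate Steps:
l(w) = -578
1/(194597 + l(-649)) = 1/(194597 - 578) = 1/194019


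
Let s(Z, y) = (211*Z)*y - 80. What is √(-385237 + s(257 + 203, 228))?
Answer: √21744363 ≈ 4663.1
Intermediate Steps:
s(Z, y) = -80 + 211*Z*y (s(Z, y) = 211*Z*y - 80 = -80 + 211*Z*y)
√(-385237 + s(257 + 203, 228)) = √(-385237 + (-80 + 211*(257 + 203)*228)) = √(-385237 + (-80 + 211*460*228)) = √(-385237 + (-80 + 22129680)) = √(-385237 + 22129600) = √21744363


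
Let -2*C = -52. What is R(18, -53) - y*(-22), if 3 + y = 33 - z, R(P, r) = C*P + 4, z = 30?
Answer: 472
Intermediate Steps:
C = 26 (C = -½*(-52) = 26)
R(P, r) = 4 + 26*P (R(P, r) = 26*P + 4 = 4 + 26*P)
y = 0 (y = -3 + (33 - 1*30) = -3 + (33 - 30) = -3 + 3 = 0)
R(18, -53) - y*(-22) = (4 + 26*18) - 0*(-22) = (4 + 468) - 1*0 = 472 + 0 = 472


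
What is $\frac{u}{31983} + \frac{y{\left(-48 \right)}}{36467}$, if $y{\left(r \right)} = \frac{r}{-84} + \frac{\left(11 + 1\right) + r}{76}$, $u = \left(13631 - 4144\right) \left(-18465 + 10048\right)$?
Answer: $- \frac{55327349473570}{22160157159} \approx -2496.7$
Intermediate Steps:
$u = -79852079$ ($u = 9487 \left(-8417\right) = -79852079$)
$y{\left(r \right)} = \frac{3}{19} + \frac{r}{798}$ ($y{\left(r \right)} = r \left(- \frac{1}{84}\right) + \left(12 + r\right) \frac{1}{76} = - \frac{r}{84} + \left(\frac{3}{19} + \frac{r}{76}\right) = \frac{3}{19} + \frac{r}{798}$)
$\frac{u}{31983} + \frac{y{\left(-48 \right)}}{36467} = - \frac{79852079}{31983} + \frac{\frac{3}{19} + \frac{1}{798} \left(-48\right)}{36467} = \left(-79852079\right) \frac{1}{31983} + \left(\frac{3}{19} - \frac{8}{133}\right) \frac{1}{36467} = - \frac{79852079}{31983} + \frac{13}{133} \cdot \frac{1}{36467} = - \frac{79852079}{31983} + \frac{13}{4850111} = - \frac{55327349473570}{22160157159}$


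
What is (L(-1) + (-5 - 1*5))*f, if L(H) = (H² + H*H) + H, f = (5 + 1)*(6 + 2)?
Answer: -432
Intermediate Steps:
f = 48 (f = 6*8 = 48)
L(H) = H + 2*H² (L(H) = (H² + H²) + H = 2*H² + H = H + 2*H²)
(L(-1) + (-5 - 1*5))*f = (-(1 + 2*(-1)) + (-5 - 1*5))*48 = (-(1 - 2) + (-5 - 5))*48 = (-1*(-1) - 10)*48 = (1 - 10)*48 = -9*48 = -432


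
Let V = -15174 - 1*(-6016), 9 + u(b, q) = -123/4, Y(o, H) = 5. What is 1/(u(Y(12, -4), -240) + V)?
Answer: -4/36791 ≈ -0.00010872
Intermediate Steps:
u(b, q) = -159/4 (u(b, q) = -9 - 123/4 = -159/4)
V = -9158 (V = -15174 + 6016 = -9158)
1/(u(Y(12, -4), -240) + V) = 1/(-159/4 - 9158) = 1/(-36791/4) = -4/36791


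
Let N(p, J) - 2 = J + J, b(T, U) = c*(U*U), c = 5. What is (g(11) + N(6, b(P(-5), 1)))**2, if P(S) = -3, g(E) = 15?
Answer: 729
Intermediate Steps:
b(T, U) = 5*U**2 (b(T, U) = 5*(U*U) = 5*U**2)
N(p, J) = 2 + 2*J (N(p, J) = 2 + (J + J) = 2 + 2*J)
(g(11) + N(6, b(P(-5), 1)))**2 = (15 + (2 + 2*(5*1**2)))**2 = (15 + (2 + 2*(5*1)))**2 = (15 + (2 + 2*5))**2 = (15 + (2 + 10))**2 = (15 + 12)**2 = 27**2 = 729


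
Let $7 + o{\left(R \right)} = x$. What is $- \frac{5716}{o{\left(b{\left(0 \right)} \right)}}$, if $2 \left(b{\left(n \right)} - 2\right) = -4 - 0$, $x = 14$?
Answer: $- \frac{5716}{7} \approx -816.57$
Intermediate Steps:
$b{\left(n \right)} = 0$ ($b{\left(n \right)} = 2 + \frac{-4 - 0}{2} = 2 + \frac{-4 + 0}{2} = 2 + \frac{1}{2} \left(-4\right) = 2 - 2 = 0$)
$o{\left(R \right)} = 7$ ($o{\left(R \right)} = -7 + 14 = 7$)
$- \frac{5716}{o{\left(b{\left(0 \right)} \right)}} = - \frac{5716}{7}$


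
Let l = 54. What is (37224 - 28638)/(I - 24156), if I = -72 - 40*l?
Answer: -477/1466 ≈ -0.32538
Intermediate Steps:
I = -2232 (I = -72 - 40*54 = -72 - 2160 = -2232)
(37224 - 28638)/(I - 24156) = (37224 - 28638)/(-2232 - 24156) = 8586/(-26388) = 8586*(-1/26388) = -477/1466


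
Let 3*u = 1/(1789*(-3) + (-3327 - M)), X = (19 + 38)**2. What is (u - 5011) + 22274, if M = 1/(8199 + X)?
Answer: 1718167621303/99528913 ≈ 17263.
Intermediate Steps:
X = 3249 (X = 57**2 = 3249)
M = 1/11448 (M = 1/(8199 + 3249) = 1/11448 ≈ 8.7352e-5)
u = -3816/99528913 (u = 1/(3*(1789*(-3) + (-3327 - 1*1/11448))) = 1/(3*(-5367 + (-3327 - 1/11448))) = 1/(3*(-5367 - 38087497/11448)) = 1/(3*(-99528913/11448)) = (1/3)*(-11448/99528913) = -3816/99528913 ≈ -3.8341e-5)
(u - 5011) + 22274 = (-3816/99528913 - 5011) + 22274 = -498739386859/99528913 + 22274 = 1718167621303/99528913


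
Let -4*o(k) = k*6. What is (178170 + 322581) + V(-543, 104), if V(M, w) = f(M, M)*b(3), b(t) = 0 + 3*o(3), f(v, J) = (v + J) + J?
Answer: 1045485/2 ≈ 5.2274e+5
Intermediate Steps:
o(k) = -3*k/2 (o(k) = -k*6/4 = -3*k/2)
f(v, J) = v + 2*J (f(v, J) = (J + v) + J = v + 2*J)
b(t) = -27/2 (b(t) = 0 + 3*(-3/2*3) = 0 + 3*(-9/2) = 0 - 27/2 = -27/2)
V(M, w) = -81*M/2 (V(M, w) = (M + 2*M)*(-27/2) = (3*M)*(-27/2) = -81*M/2)
(178170 + 322581) + V(-543, 104) = (178170 + 322581) - 81/2*(-543) = 500751 + 43983/2 = 1045485/2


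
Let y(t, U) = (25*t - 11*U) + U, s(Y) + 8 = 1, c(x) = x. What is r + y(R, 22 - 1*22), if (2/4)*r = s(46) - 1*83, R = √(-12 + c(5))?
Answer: -180 + 25*I*√7 ≈ -180.0 + 66.144*I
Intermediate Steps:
s(Y) = -7 (s(Y) = -8 + 1 = -7)
R = I*√7 (R = √(-12 + 5) = √(-7) = I*√7 ≈ 2.6458*I)
y(t, U) = -10*U + 25*t (y(t, U) = (-11*U + 25*t) + U = -10*U + 25*t)
r = -180 (r = 2*(-7 - 1*83) = 2*(-7 - 83) = 2*(-90) = -180)
r + y(R, 22 - 1*22) = -180 + (-10*(22 - 1*22) + 25*(I*√7)) = -180 + (-10*(22 - 22) + 25*I*√7) = -180 + (-10*0 + 25*I*√7) = -180 + (0 + 25*I*√7) = -180 + 25*I*√7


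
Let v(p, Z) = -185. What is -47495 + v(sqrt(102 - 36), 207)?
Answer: -47680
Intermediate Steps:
-47495 + v(sqrt(102 - 36), 207) = -47495 - 185 = -47680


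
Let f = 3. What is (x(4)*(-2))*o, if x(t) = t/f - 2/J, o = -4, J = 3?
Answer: 16/3 ≈ 5.3333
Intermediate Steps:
x(t) = -⅔ + t/3 (x(t) = t/3 - 2/3 = t*(⅓) - 2*⅓ = t/3 - ⅔ = -⅔ + t/3)
(x(4)*(-2))*o = ((-⅔ + (⅓)*4)*(-2))*(-4) = ((-⅔ + 4/3)*(-2))*(-4) = ((⅔)*(-2))*(-4) = -4/3*(-4) = 16/3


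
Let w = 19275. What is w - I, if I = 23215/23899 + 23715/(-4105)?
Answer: 378290591167/19621079 ≈ 19280.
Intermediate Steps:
I = -94293442/19621079 (I = 23215*(1/23899) + 23715*(-1/4105) = 23215/23899 - 4743/821 = -94293442/19621079 ≈ -4.8057)
w - I = 19275 - 1*(-94293442/19621079) = 19275 + 94293442/19621079 = 378290591167/19621079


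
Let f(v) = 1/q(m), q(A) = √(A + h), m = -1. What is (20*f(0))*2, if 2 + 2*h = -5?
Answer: -40*I*√2/3 ≈ -18.856*I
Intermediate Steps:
h = -7/2 (h = -1 + (½)*(-5) = -1 - 5/2 = -7/2 ≈ -3.5000)
q(A) = √(-7/2 + A) (q(A) = √(A - 7/2) = √(-7/2 + A))
f(v) = -I*√2/3 (f(v) = 1/(√(-14 + 4*(-1))/2) = 1/(√(-14 - 4)/2) = 1/(√(-18)/2) = 1/((3*I*√2)/2) = 1/(3*I*√2/2) = -I*√2/3)
(20*f(0))*2 = (20*(-I*√2/3))*2 = -20*I*√2/3*2 = -40*I*√2/3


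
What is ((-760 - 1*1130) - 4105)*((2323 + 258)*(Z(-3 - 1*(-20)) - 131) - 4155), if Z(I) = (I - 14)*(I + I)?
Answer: 473628980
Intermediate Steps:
Z(I) = 2*I*(-14 + I) (Z(I) = (-14 + I)*(2*I) = 2*I*(-14 + I))
((-760 - 1*1130) - 4105)*((2323 + 258)*(Z(-3 - 1*(-20)) - 131) - 4155) = ((-760 - 1*1130) - 4105)*((2323 + 258)*(2*(-3 - 1*(-20))*(-14 + (-3 - 1*(-20))) - 131) - 4155) = ((-760 - 1130) - 4105)*(2581*(2*(-3 + 20)*(-14 + (-3 + 20)) - 131) - 4155) = (-1890 - 4105)*(2581*(2*17*(-14 + 17) - 131) - 4155) = -5995*(2581*(2*17*3 - 131) - 4155) = -5995*(2581*(102 - 131) - 4155) = -5995*(2581*(-29) - 4155) = -5995*(-74849 - 4155) = -5995*(-79004) = 473628980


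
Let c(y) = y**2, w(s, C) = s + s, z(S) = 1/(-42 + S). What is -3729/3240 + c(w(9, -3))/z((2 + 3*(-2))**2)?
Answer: -9099163/1080 ≈ -8425.2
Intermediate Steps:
w(s, C) = 2*s
-3729/3240 + c(w(9, -3))/z((2 + 3*(-2))**2) = -3729/3240 + (2*9)**2/(1/(-42 + (2 + 3*(-2))**2)) = -3729*1/3240 + 18**2/(1/(-42 + (2 - 6)**2)) = -1243/1080 + 324/(1/(-42 + (-4)**2)) = -1243/1080 + 324/(1/(-42 + 16)) = -1243/1080 + 324/(1/(-26)) = -1243/1080 + 324/(-1/26) = -1243/1080 + 324*(-26) = -1243/1080 - 8424 = -9099163/1080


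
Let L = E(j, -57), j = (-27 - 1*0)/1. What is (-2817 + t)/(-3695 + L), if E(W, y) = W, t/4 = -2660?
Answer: 13457/3722 ≈ 3.6155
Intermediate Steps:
t = -10640 (t = 4*(-2660) = -10640)
j = -27 (j = (-27 + 0)*1 = -27*1 = -27)
L = -27
(-2817 + t)/(-3695 + L) = (-2817 - 10640)/(-3695 - 27) = -13457/(-3722) = -13457*(-1/3722) = 13457/3722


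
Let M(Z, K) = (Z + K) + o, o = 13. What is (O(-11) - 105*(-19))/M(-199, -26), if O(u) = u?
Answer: -496/53 ≈ -9.3585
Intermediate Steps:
M(Z, K) = 13 + K + Z (M(Z, K) = (Z + K) + 13 = (K + Z) + 13 = 13 + K + Z)
(O(-11) - 105*(-19))/M(-199, -26) = (-11 - 105*(-19))/(13 - 26 - 199) = (-11 + 1995)/(-212) = 1984*(-1/212) = -496/53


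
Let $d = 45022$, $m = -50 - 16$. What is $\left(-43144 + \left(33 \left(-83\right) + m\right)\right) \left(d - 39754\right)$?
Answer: $-242059332$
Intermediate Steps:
$m = -66$
$\left(-43144 + \left(33 \left(-83\right) + m\right)\right) \left(d - 39754\right) = \left(-43144 + \left(33 \left(-83\right) - 66\right)\right) \left(45022 - 39754\right) = \left(-43144 - 2805\right) 5268 = \left(-45949\right) 5268 = -242059332$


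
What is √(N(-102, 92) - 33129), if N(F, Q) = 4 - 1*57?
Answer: I*√33182 ≈ 182.16*I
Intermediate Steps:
N(F, Q) = -53 (N(F, Q) = 4 - 57 = -53)
√(N(-102, 92) - 33129) = √(-53 - 33129) = √(-33182) = I*√33182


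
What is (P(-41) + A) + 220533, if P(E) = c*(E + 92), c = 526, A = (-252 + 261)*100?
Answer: 248259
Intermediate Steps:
A = 900 (A = 9*100 = 900)
P(E) = 48392 + 526*E (P(E) = 526*(E + 92) = 526*(92 + E) = 48392 + 526*E)
(P(-41) + A) + 220533 = ((48392 + 526*(-41)) + 900) + 220533 = ((48392 - 21566) + 900) + 220533 = (26826 + 900) + 220533 = 27726 + 220533 = 248259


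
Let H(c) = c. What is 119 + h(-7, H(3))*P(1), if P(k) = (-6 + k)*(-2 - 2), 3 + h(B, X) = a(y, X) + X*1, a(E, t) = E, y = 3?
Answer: 179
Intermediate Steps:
h(B, X) = X (h(B, X) = -3 + (3 + X*1) = -3 + (3 + X) = X)
P(k) = 24 - 4*k (P(k) = (-6 + k)*(-4) = 24 - 4*k)
119 + h(-7, H(3))*P(1) = 119 + 3*(24 - 4*1) = 119 + 3*(24 - 4) = 119 + 3*20 = 119 + 60 = 179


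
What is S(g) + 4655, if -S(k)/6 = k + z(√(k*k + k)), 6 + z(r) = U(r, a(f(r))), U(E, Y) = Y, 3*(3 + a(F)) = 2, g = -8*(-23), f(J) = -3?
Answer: 3601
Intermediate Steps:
g = 184
a(F) = -7/3 (a(F) = -3 + (⅓)*2 = -3 + ⅔ = -7/3)
z(r) = -25/3 (z(r) = -6 - 7/3 = -25/3)
S(k) = 50 - 6*k (S(k) = -6*(k - 25/3) = -6*(-25/3 + k) = 50 - 6*k)
S(g) + 4655 = (50 - 6*184) + 4655 = (50 - 1104) + 4655 = -1054 + 4655 = 3601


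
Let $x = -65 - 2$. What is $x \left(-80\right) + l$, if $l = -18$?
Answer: $5342$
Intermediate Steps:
$x = -67$ ($x = -65 - 2 = -67$)
$x \left(-80\right) + l = \left(-67\right) \left(-80\right) - 18 = 5360 - 18 = 5342$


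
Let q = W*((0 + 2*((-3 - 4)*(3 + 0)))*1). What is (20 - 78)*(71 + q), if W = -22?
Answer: -57710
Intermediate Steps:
q = 924 (q = -22*(0 + 2*((-3 - 4)*(3 + 0))) = -22*(0 + 2*(-7*3)) = -22*(0 + 2*(-21)) = -22*(0 - 42) = -(-924) = -22*(-42) = 924)
(20 - 78)*(71 + q) = (20 - 78)*(71 + 924) = -58*995 = -57710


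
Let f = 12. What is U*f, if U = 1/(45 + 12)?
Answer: 4/19 ≈ 0.21053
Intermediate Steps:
U = 1/57 ≈ 0.017544
U*f = (1/57)*12 = 4/19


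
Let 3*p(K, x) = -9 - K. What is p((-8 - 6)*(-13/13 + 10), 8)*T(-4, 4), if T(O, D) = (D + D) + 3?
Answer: 429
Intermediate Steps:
T(O, D) = 3 + 2*D (T(O, D) = 2*D + 3 = 3 + 2*D)
p(K, x) = -3 - K/3 (p(K, x) = (-9 - K)/3 = -3 - K/3)
p((-8 - 6)*(-13/13 + 10), 8)*T(-4, 4) = (-3 - (-8 - 6)*(-13/13 + 10)/3)*(3 + 2*4) = (-3 - (-14)*(-13*1/13 + 10)/3)*(3 + 8) = (-3 - (-14)*(-1 + 10)/3)*11 = (-3 - (-14)*9/3)*11 = (-3 - ⅓*(-126))*11 = (-3 + 42)*11 = 39*11 = 429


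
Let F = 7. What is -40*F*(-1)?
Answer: 280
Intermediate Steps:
-40*F*(-1) = -40*7*(-1) = -(-280) = -40*(-7) = 280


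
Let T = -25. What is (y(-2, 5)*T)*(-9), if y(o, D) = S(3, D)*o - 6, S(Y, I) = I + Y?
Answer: -4950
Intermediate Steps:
y(o, D) = -6 + o*(3 + D) (y(o, D) = (D + 3)*o - 6 = (3 + D)*o - 6 = o*(3 + D) - 6 = -6 + o*(3 + D))
(y(-2, 5)*T)*(-9) = ((-6 - 2*(3 + 5))*(-25))*(-9) = ((-6 - 2*8)*(-25))*(-9) = ((-6 - 16)*(-25))*(-9) = -22*(-25)*(-9) = 550*(-9) = -4950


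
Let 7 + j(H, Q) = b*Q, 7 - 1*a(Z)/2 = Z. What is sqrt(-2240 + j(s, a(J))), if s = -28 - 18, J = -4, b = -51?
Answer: I*sqrt(3369) ≈ 58.043*I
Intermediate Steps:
s = -46
a(Z) = 14 - 2*Z
j(H, Q) = -7 - 51*Q
sqrt(-2240 + j(s, a(J))) = sqrt(-2240 + (-7 - 51*(14 - 2*(-4)))) = sqrt(-2240 + (-7 - 51*(14 + 8))) = sqrt(-2240 + (-7 - 51*22)) = sqrt(-2240 + (-7 - 1122)) = sqrt(-2240 - 1129) = sqrt(-3369) = I*sqrt(3369)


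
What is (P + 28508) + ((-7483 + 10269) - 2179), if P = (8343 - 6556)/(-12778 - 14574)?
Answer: 796351693/27352 ≈ 29115.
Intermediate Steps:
P = -1787/27352 (P = 1787/(-27352) = 1787*(-1/27352) = -1787/27352 ≈ -0.065333)
(P + 28508) + ((-7483 + 10269) - 2179) = (-1787/27352 + 28508) + ((-7483 + 10269) - 2179) = 779749029/27352 + (2786 - 2179) = 779749029/27352 + 607 = 796351693/27352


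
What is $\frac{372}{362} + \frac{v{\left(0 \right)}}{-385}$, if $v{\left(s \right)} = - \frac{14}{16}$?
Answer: $\frac{82021}{79640} \approx 1.0299$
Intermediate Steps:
$v{\left(s \right)} = - \frac{7}{8}$ ($v{\left(s \right)} = \left(-14\right) \frac{1}{16} = - \frac{7}{8}$)
$\frac{372}{362} + \frac{v{\left(0 \right)}}{-385} = \frac{372}{362} - \frac{7}{8 \left(-385\right)} = 372 \cdot \frac{1}{362} - - \frac{1}{440} = \frac{186}{181} + \frac{1}{440} = \frac{82021}{79640}$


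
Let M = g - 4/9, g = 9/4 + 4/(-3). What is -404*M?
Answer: -1717/9 ≈ -190.78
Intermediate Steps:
g = 11/12 (g = 9*(1/4) + 4*(-1/3) = 9/4 - 4/3 = 11/12 ≈ 0.91667)
M = 17/36 (M = 11/12 - 4/9 = 17/36 ≈ 0.47222)
-404*M = -404*17/36 = -1717/9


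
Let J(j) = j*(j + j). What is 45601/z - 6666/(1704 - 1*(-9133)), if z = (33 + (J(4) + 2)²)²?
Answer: -8929686149/15320494477 ≈ -0.58286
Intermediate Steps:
J(j) = 2*j² (J(j) = j*(2*j) = 2*j²)
z = 1413721 (z = (33 + (2*4² + 2)²)² = (33 + (2*16 + 2)²)² = (33 + (32 + 2)²)² = (33 + 34²)² = (33 + 1156)² = 1189² = 1413721)
45601/z - 6666/(1704 - 1*(-9133)) = 45601/1413721 - 6666/(1704 - 1*(-9133)) = 45601*(1/1413721) - 6666/(1704 + 9133) = 45601/1413721 - 6666/10837 = -8929686149/15320494477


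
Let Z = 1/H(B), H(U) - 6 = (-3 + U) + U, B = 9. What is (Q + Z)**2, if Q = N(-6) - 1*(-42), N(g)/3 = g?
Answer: 255025/441 ≈ 578.29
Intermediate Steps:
H(U) = 3 + 2*U (H(U) = 6 + ((-3 + U) + U) = 6 + (-3 + 2*U) = 3 + 2*U)
N(g) = 3*g
Q = 24 (Q = 3*(-6) - 1*(-42) = -18 + 42 = 24)
Z = 1/21 (Z = 1/(3 + 2*9) = 1/(3 + 18) = 1/21 ≈ 0.047619)
(Q + Z)**2 = (24 + 1/21)**2 = (505/21)**2 = 255025/441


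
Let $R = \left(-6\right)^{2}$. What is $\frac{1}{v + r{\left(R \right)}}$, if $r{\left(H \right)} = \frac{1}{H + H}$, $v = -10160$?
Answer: $- \frac{72}{731519} \approx -9.8425 \cdot 10^{-5}$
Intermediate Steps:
$R = 36$
$r{\left(H \right)} = \frac{1}{2 H}$
$\frac{1}{v + r{\left(R \right)}} = \frac{1}{-10160 + \frac{1}{2 \cdot 36}} = \frac{1}{-10160 + \frac{1}{2} \cdot \frac{1}{36}} = \frac{1}{-10160 + \frac{1}{72}} = \frac{1}{- \frac{731519}{72}} = - \frac{72}{731519}$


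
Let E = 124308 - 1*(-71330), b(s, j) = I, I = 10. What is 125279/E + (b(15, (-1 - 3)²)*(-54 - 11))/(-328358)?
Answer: 20631763291/32119651202 ≈ 0.64234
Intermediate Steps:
b(s, j) = 10
E = 195638 (E = 124308 + 71330 = 195638)
125279/E + (b(15, (-1 - 3)²)*(-54 - 11))/(-328358) = 125279/195638 + (10*(-54 - 11))/(-328358) = 125279*(1/195638) + (10*(-65))*(-1/328358) = 125279/195638 - 650*(-1/328358) = 125279/195638 + 325/164179 = 20631763291/32119651202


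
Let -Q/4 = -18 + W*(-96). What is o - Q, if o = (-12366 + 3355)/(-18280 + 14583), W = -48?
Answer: 67885931/3697 ≈ 18362.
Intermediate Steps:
Q = -18360 (Q = -4*(-18 - 48*(-96)) = -4*(-18 + 4608) = -4*4590 = -18360)
o = 9011/3697 (o = -9011/(-3697) = -9011*(-1/3697) = 9011/3697 ≈ 2.4374)
o - Q = 9011/3697 - 1*(-18360) = 9011/3697 + 18360 = 67885931/3697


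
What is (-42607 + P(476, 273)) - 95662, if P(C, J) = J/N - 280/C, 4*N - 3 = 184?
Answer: -25855321/187 ≈ -1.3826e+5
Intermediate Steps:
N = 187/4 (N = ¾ + (¼)*184 = ¾ + 46 = 187/4 ≈ 46.750)
P(C, J) = -280/C + 4*J/187 (P(C, J) = J/(187/4) - 280/C = J*(4/187) - 280/C = 4*J/187 - 280/C = -280/C + 4*J/187)
(-42607 + P(476, 273)) - 95662 = (-42607 + (-280/476 + (4/187)*273)) - 95662 = (-42607 + (-280*1/476 + 1092/187)) - 95662 = (-42607 + (-10/17 + 1092/187)) - 95662 = (-42607 + 982/187) - 95662 = -7966527/187 - 95662 = -25855321/187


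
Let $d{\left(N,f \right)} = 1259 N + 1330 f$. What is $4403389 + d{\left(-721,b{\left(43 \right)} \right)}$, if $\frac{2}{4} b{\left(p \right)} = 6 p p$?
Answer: $33005690$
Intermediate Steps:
$b{\left(p \right)} = 12 p^{2}$ ($b{\left(p \right)} = 2 \cdot 6 p p = 2 \cdot 6 p^{2} = 12 p^{2}$)
$4403389 + d{\left(-721,b{\left(43 \right)} \right)} = 4403389 + \left(1259 \left(-721\right) + 1330 \cdot 12 \cdot 43^{2}\right) = 4403389 - \left(907739 - 1330 \cdot 12 \cdot 1849\right) = 4403389 + \left(-907739 + 1330 \cdot 22188\right) = 4403389 + \left(-907739 + 29510040\right) = 4403389 + 28602301 = 33005690$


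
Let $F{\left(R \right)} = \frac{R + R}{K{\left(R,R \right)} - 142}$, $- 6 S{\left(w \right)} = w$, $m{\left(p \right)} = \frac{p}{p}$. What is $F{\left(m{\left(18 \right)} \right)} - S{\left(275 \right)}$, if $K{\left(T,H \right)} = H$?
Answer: $\frac{4307}{94} \approx 45.819$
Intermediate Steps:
$m{\left(p \right)} = 1$
$S{\left(w \right)} = - \frac{w}{6}$
$F{\left(R \right)} = \frac{2 R}{-142 + R}$ ($F{\left(R \right)} = \frac{R + R}{R - 142} = \frac{2 R}{-142 + R}$)
$F{\left(m{\left(18 \right)} \right)} - S{\left(275 \right)} = 2 \cdot 1 \frac{1}{-142 + 1} - \left(- \frac{1}{6}\right) 275 = 2 \cdot 1 \frac{1}{-141} - - \frac{275}{6} = 2 \cdot 1 \left(- \frac{1}{141}\right) + \frac{275}{6} = - \frac{2}{141} + \frac{275}{6} = \frac{4307}{94}$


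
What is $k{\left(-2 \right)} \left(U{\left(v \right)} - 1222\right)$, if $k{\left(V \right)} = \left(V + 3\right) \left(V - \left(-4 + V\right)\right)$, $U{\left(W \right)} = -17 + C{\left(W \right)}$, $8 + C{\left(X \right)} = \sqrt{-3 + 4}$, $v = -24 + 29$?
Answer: $-4984$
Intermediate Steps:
$v = 5$
$C{\left(X \right)} = -7$ ($C{\left(X \right)} = -8 + \sqrt{-3 + 4} = -8 + \sqrt{1} = -8 + 1 = -7$)
$U{\left(W \right)} = -24$ ($U{\left(W \right)} = -17 - 7 = -24$)
$k{\left(V \right)} = 12 + 4 V$ ($k{\left(V \right)} = \left(3 + V\right) 4 = 12 + 4 V$)
$k{\left(-2 \right)} \left(U{\left(v \right)} - 1222\right) = \left(12 + 4 \left(-2\right)\right) \left(-24 - 1222\right) = \left(12 - 8\right) \left(-24 - 1222\right) = 4 \left(-1246\right) = -4984$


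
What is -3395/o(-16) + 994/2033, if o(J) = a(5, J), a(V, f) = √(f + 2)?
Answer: 994/2033 + 485*I*√14/2 ≈ 0.48893 + 907.35*I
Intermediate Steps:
a(V, f) = √(2 + f)
o(J) = √(2 + J)
-3395/o(-16) + 994/2033 = -3395/√(2 - 16) + 994/2033 = -3395*(-I*√14/14) + 994*(1/2033) = -3395*(-I*√14/14) + 994/2033 = -(-485)*I*√14/2 + 994/2033 = 485*I*√14/2 + 994/2033 = 994/2033 + 485*I*√14/2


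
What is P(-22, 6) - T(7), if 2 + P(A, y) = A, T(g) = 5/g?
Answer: -173/7 ≈ -24.714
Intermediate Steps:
P(A, y) = -2 + A
P(-22, 6) - T(7) = (-2 - 22) - 5/7 = -24 - 5/7 = -173/7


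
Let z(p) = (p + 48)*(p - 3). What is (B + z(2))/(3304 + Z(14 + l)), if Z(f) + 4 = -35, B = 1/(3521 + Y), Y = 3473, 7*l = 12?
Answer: -349699/22835410 ≈ -0.015314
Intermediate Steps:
l = 12/7 (l = (⅐)*12 = 12/7 ≈ 1.7143)
B = 1/6994 (B = 1/(3521 + 3473) = 1/6994 ≈ 0.00014298)
Z(f) = -39 (Z(f) = -4 - 35 = -39)
z(p) = (-3 + p)*(48 + p) (z(p) = (48 + p)*(-3 + p) = (-3 + p)*(48 + p))
(B + z(2))/(3304 + Z(14 + l)) = (1/6994 + (-144 + 2² + 45*2))/(3304 - 39) = (1/6994 + (-144 + 4 + 90))/3265 = (1/6994 - 50)*(1/3265) = -349699/6994*1/3265 = -349699/22835410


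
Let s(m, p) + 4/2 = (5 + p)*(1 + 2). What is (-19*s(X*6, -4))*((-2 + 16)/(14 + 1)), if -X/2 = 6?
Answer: -266/15 ≈ -17.733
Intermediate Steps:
X = -12 (X = -2*6 = -12)
s(m, p) = 13 + 3*p (s(m, p) = -2 + (5 + p)*(1 + 2) = -2 + (5 + p)*3 = -2 + (15 + 3*p) = 13 + 3*p)
(-19*s(X*6, -4))*((-2 + 16)/(14 + 1)) = (-19*(13 + 3*(-4)))*((-2 + 16)/(14 + 1)) = (-19*(13 - 12))*(14/15) = (-19*1)*(14*(1/15)) = -19*14/15 = -266/15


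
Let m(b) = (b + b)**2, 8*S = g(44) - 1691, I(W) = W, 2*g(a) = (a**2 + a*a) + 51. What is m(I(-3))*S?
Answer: 4869/4 ≈ 1217.3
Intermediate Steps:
g(a) = 51/2 + a**2 (g(a) = ((a**2 + a*a) + 51)/2 = ((a**2 + a**2) + 51)/2 = (2*a**2 + 51)/2 = (51 + 2*a**2)/2 = 51/2 + a**2)
S = 541/16 (S = ((51/2 + 44**2) - 1691)/8 = ((51/2 + 1936) - 1691)/8 = (3923/2 - 1691)/8 = (1/8)*(541/2) = 541/16 ≈ 33.813)
m(b) = 4*b**2 (m(b) = (2*b)**2 = 4*b**2)
m(I(-3))*S = (4*(-3)**2)*(541/16) = (4*9)*(541/16) = 36*(541/16) = 4869/4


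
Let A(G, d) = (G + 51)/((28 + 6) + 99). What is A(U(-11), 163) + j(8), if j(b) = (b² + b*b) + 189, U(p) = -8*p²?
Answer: 5892/19 ≈ 310.11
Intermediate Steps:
j(b) = 189 + 2*b² (j(b) = (b² + b²) + 189 = 2*b² + 189 = 189 + 2*b²)
A(G, d) = 51/133 + G/133 (A(G, d) = (51 + G)/(34 + 99) = (51 + G)/133 = (51 + G)*(1/133) = 51/133 + G/133)
A(U(-11), 163) + j(8) = (51/133 + (-8*(-11)²)/133) + (189 + 2*8²) = (51/133 + (-8*121)/133) + (189 + 2*64) = (51/133 + (1/133)*(-968)) + (189 + 128) = (51/133 - 968/133) + 317 = -131/19 + 317 = 5892/19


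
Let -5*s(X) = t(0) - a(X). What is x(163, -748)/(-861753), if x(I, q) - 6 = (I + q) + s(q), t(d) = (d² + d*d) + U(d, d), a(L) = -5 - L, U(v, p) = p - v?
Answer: 2152/4308765 ≈ 0.00049945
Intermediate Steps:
t(d) = 2*d² (t(d) = (d² + d*d) + (d - d) = (d² + d²) + 0 = 2*d² + 0 = 2*d²)
s(X) = -1 - X/5 (s(X) = -(2*0² - (-5 - X))/5 = -(2*0 + (5 + X))/5 = -(0 + (5 + X))/5 = -(5 + X)/5 = -1 - X/5)
x(I, q) = 5 + I + 4*q/5 (x(I, q) = 6 + ((I + q) + (-1 - q/5)) = 6 + (-1 + I + 4*q/5) = 5 + I + 4*q/5)
x(163, -748)/(-861753) = (5 + 163 + (⅘)*(-748))/(-861753) = (5 + 163 - 2992/5)*(-1/861753) = -2152/5*(-1/861753) = 2152/4308765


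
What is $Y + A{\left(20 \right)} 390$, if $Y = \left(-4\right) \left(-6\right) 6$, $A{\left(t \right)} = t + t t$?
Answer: $163944$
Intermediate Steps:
$A{\left(t \right)} = t + t^{2}$
$Y = 144$ ($Y = 24 \cdot 6 = 144$)
$Y + A{\left(20 \right)} 390 = 144 + 20 \left(1 + 20\right) 390 = 144 + 20 \cdot 21 \cdot 390 = 144 + 420 \cdot 390 = 144 + 163800 = 163944$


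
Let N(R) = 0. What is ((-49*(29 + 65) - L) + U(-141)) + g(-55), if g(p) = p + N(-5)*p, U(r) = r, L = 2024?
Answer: -6826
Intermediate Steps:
g(p) = p (g(p) = p + 0*p = p + 0 = p)
((-49*(29 + 65) - L) + U(-141)) + g(-55) = ((-49*(29 + 65) - 1*2024) - 141) - 55 = ((-49*94 - 2024) - 141) - 55 = ((-4606 - 2024) - 141) - 55 = (-6630 - 141) - 55 = -6771 - 55 = -6826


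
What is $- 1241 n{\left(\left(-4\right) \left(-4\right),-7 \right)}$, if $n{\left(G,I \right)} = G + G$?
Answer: $-39712$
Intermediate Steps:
$n{\left(G,I \right)} = 2 G$
$- 1241 n{\left(\left(-4\right) \left(-4\right),-7 \right)} = - 1241 \cdot 2 \left(\left(-4\right) \left(-4\right)\right) = - 1241 \cdot 2 \cdot 16 = \left(-1241\right) 32 = -39712$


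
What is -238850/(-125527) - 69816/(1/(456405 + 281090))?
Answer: -6463253541895990/125527 ≈ -5.1489e+10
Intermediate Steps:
-238850/(-125527) - 69816/(1/(456405 + 281090)) = -238850*(-1/125527) - 69816/(1/737495) = 238850/125527 - 69816/1/737495 = 238850/125527 - 69816*737495 = 238850/125527 - 51488950920 = -6463253541895990/125527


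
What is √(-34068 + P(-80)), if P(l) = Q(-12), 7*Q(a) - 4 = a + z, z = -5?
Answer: I*√1669423/7 ≈ 184.58*I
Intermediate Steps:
Q(a) = -⅐ + a/7 (Q(a) = 4/7 + (a - 5)/7 = 4/7 + (-5 + a)/7 = 4/7 + (-5/7 + a/7) = -⅐ + a/7)
P(l) = -13/7 (P(l) = -⅐ + (⅐)*(-12) = -⅐ - 12/7 = -13/7)
√(-34068 + P(-80)) = √(-34068 - 13/7) = √(-238489/7) = I*√1669423/7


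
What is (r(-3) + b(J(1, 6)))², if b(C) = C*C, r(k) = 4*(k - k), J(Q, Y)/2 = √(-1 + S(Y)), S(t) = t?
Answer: 400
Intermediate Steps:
J(Q, Y) = 2*√(-1 + Y)
r(k) = 0 (r(k) = 4*0 = 0)
b(C) = C²
(r(-3) + b(J(1, 6)))² = (0 + (2*√(-1 + 6))²)² = (0 + (2*√5)²)² = (0 + 20)² = 20² = 400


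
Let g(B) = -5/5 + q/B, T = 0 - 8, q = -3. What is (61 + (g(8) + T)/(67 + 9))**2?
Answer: 1369962169/369664 ≈ 3706.0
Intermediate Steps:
T = -8
g(B) = -1 - 3/B (g(B) = -5/5 - 3/B = -5*1/5 - 3/B = -1 - 3/B)
(61 + (g(8) + T)/(67 + 9))**2 = (61 + ((-3 - 1*8)/8 - 8)/(67 + 9))**2 = (61 + ((-3 - 8)/8 - 8)/76)**2 = (61 + ((1/8)*(-11) - 8)*(1/76))**2 = (61 + (-11/8 - 8)*(1/76))**2 = (61 - 75/8*1/76)**2 = (61 - 75/608)**2 = (37013/608)**2 = 1369962169/369664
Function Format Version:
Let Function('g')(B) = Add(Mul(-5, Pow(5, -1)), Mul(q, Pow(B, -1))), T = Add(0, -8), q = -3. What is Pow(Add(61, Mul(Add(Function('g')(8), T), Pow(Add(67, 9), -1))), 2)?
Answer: Rational(1369962169, 369664) ≈ 3706.0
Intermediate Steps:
T = -8
Function('g')(B) = Add(-1, Mul(-3, Pow(B, -1))) (Function('g')(B) = Add(Mul(-5, Pow(5, -1)), Mul(-3, Pow(B, -1))) = Add(Mul(-5, Rational(1, 5)), Mul(-3, Pow(B, -1))) = Add(-1, Mul(-3, Pow(B, -1))))
Pow(Add(61, Mul(Add(Function('g')(8), T), Pow(Add(67, 9), -1))), 2) = Pow(Add(61, Mul(Add(Mul(Pow(8, -1), Add(-3, Mul(-1, 8))), -8), Pow(Add(67, 9), -1))), 2) = Pow(Add(61, Mul(Add(Mul(Rational(1, 8), Add(-3, -8)), -8), Pow(76, -1))), 2) = Pow(Add(61, Mul(Add(Mul(Rational(1, 8), -11), -8), Rational(1, 76))), 2) = Pow(Add(61, Mul(Add(Rational(-11, 8), -8), Rational(1, 76))), 2) = Pow(Add(61, Mul(Rational(-75, 8), Rational(1, 76))), 2) = Pow(Add(61, Rational(-75, 608)), 2) = Pow(Rational(37013, 608), 2) = Rational(1369962169, 369664)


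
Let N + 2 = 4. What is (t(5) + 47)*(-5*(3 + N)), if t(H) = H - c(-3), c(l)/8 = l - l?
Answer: -1300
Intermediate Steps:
N = 2 (N = -2 + 4 = 2)
c(l) = 0 (c(l) = 8*(l - l) = 8*0 = 0)
t(H) = H (t(H) = H - 1*0 = H + 0 = H)
(t(5) + 47)*(-5*(3 + N)) = (5 + 47)*(-5*(3 + 2)) = 52*(-5*5) = 52*(-25) = -1300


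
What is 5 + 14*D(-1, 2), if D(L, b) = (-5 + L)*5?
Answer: -415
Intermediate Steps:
D(L, b) = -25 + 5*L
5 + 14*D(-1, 2) = 5 + 14*(-25 + 5*(-1)) = 5 + 14*(-25 - 5) = 5 + 14*(-30) = 5 - 420 = -415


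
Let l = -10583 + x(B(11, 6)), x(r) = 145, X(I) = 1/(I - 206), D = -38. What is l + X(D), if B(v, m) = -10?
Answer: -2546873/244 ≈ -10438.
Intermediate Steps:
X(I) = 1/(-206 + I)
l = -10438 (l = -10583 + 145 = -10438)
l + X(D) = -10438 + 1/(-206 - 38) = -10438 + 1/(-244) = -10438 - 1/244 = -2546873/244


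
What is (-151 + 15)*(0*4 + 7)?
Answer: -952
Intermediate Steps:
(-151 + 15)*(0*4 + 7) = -136*(0 + 7) = -136*7 = -952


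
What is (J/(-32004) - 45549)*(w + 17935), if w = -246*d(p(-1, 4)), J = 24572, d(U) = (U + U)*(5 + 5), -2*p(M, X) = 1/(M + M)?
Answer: -6088031874860/8001 ≈ -7.6091e+8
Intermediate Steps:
p(M, X) = -1/(4*M) (p(M, X) = -1/(2*(M + M)) = -1/(2*M)/2 = -1/(4*M))
d(U) = 20*U (d(U) = (2*U)*10 = 20*U)
w = -1230 (w = -4920*(-1/4/(-1)) = -4920*(-1/4*(-1)) = -4920/4 = -246*5 = -1230)
(J/(-32004) - 45549)*(w + 17935) = (24572/(-32004) - 45549)*(-1230 + 17935) = (24572*(-1/32004) - 45549)*16705 = (-6143/8001 - 45549)*16705 = -364443692/8001*16705 = -6088031874860/8001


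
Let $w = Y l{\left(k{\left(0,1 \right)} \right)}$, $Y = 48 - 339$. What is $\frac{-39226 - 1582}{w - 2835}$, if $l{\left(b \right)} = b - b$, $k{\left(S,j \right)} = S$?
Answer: $\frac{40808}{2835} \approx 14.394$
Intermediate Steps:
$l{\left(b \right)} = 0$
$Y = -291$ ($Y = 48 - 339 = -291$)
$w = 0$ ($w = \left(-291\right) 0 = 0$)
$\frac{-39226 - 1582}{w - 2835} = \frac{-39226 - 1582}{0 - 2835} = - \frac{40808}{-2835} = \left(-40808\right) \left(- \frac{1}{2835}\right) = \frac{40808}{2835}$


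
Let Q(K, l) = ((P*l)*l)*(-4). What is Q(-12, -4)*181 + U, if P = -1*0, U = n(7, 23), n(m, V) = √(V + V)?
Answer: √46 ≈ 6.7823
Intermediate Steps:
n(m, V) = √2*√V (n(m, V) = √(2*V) = √2*√V)
U = √46 (U = √2*√23 = √46 ≈ 6.7823)
P = 0
Q(K, l) = 0 (Q(K, l) = ((0*l)*l)*(-4) = (0*l)*(-4) = 0*(-4) = 0)
Q(-12, -4)*181 + U = 0*181 + √46 = 0 + √46 = √46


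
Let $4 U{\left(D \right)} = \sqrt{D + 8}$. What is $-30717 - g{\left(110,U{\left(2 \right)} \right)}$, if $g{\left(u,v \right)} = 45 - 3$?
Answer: $-30759$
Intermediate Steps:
$U{\left(D \right)} = \frac{\sqrt{8 + D}}{4}$ ($U{\left(D \right)} = \frac{\sqrt{D + 8}}{4} = \frac{\sqrt{8 + D}}{4}$)
$g{\left(u,v \right)} = 42$
$-30717 - g{\left(110,U{\left(2 \right)} \right)} = -30717 - 42 = -30759$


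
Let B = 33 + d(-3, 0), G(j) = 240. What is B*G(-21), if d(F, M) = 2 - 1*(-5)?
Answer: 9600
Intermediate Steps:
d(F, M) = 7 (d(F, M) = 2 + 5 = 7)
B = 40 (B = 33 + 7 = 40)
B*G(-21) = 40*240 = 9600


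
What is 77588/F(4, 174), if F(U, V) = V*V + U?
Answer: 19397/7570 ≈ 2.5624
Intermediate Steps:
F(U, V) = U + V**2 (F(U, V) = V**2 + U = U + V**2)
77588/F(4, 174) = 77588/(4 + 174**2) = 77588/(4 + 30276) = 77588/30280 = 77588*(1/30280) = 19397/7570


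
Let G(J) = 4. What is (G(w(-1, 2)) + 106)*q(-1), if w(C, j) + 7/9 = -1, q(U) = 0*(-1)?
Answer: 0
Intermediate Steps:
q(U) = 0
w(C, j) = -16/9 (w(C, j) = -7/9 - 1 = -16/9)
(G(w(-1, 2)) + 106)*q(-1) = (4 + 106)*0 = 110*0 = 0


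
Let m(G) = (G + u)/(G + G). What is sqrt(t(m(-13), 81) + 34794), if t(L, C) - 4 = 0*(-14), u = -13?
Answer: sqrt(34798) ≈ 186.54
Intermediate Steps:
m(G) = (-13 + G)/(2*G) (m(G) = (G - 13)/(G + G) = (-13 + G)/((2*G)) = (-13 + G)*(1/(2*G)) = (-13 + G)/(2*G))
t(L, C) = 4 (t(L, C) = 4 + 0*(-14) = 4 + 0 = 4)
sqrt(t(m(-13), 81) + 34794) = sqrt(4 + 34794) = sqrt(34798)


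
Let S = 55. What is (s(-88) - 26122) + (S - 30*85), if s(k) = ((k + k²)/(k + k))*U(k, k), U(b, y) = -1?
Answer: -57147/2 ≈ -28574.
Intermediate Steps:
s(k) = -(k + k²)/(2*k) (s(k) = ((k + k²)/(k + k))*(-1) = ((k + k²)/((2*k)))*(-1) = ((k + k²)*(1/(2*k)))*(-1) = ((k + k²)/(2*k))*(-1) = -(k + k²)/(2*k))
(s(-88) - 26122) + (S - 30*85) = ((-½ - ½*(-88)) - 26122) + (55 - 30*85) = ((-½ + 44) - 26122) + (55 - 2550) = (87/2 - 26122) - 2495 = -52157/2 - 2495 = -57147/2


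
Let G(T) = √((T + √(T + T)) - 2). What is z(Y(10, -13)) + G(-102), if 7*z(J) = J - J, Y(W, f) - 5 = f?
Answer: √(-104 + 2*I*√51) ≈ 0.69864 + 10.222*I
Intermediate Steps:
Y(W, f) = 5 + f
z(J) = 0 (z(J) = (J - J)/7 = (⅐)*0 = 0)
G(T) = √(-2 + T + √2*√T) (G(T) = √((T + √(2*T)) - 2) = √((T + √2*√T) - 2) = √(-2 + T + √2*√T))
z(Y(10, -13)) + G(-102) = 0 + √(-2 - 102 + √2*√(-102)) = 0 + √(-2 - 102 + √2*(I*√102)) = 0 + √(-2 - 102 + 2*I*√51) = 0 + √(-104 + 2*I*√51) = √(-104 + 2*I*√51)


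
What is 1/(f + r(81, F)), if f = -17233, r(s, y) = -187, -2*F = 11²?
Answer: -1/17420 ≈ -5.7405e-5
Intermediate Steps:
F = -121/2 (F = -½*11² = -½*121 = -121/2 ≈ -60.500)
1/(f + r(81, F)) = 1/(-17233 - 187) = 1/(-17420) = -1/17420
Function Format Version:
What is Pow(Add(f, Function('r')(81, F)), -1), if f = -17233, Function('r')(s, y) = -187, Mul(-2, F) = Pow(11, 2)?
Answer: Rational(-1, 17420) ≈ -5.7405e-5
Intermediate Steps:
F = Rational(-121, 2) (F = Mul(Rational(-1, 2), Pow(11, 2)) = Mul(Rational(-1, 2), 121) = Rational(-121, 2) ≈ -60.500)
Pow(Add(f, Function('r')(81, F)), -1) = Pow(Add(-17233, -187), -1) = Pow(-17420, -1) = Rational(-1, 17420)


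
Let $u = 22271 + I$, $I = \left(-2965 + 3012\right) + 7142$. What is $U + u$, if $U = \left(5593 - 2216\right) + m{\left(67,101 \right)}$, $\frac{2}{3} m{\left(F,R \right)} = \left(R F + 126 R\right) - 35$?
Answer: $62024$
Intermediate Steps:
$m{\left(F,R \right)} = - \frac{105}{2} + 189 R + \frac{3 F R}{2}$ ($m{\left(F,R \right)} = \frac{3 \left(\left(R F + 126 R\right) - 35\right)}{2} = \frac{3 \left(\left(F R + 126 R\right) - 35\right)}{2} = \frac{3 \left(\left(126 R + F R\right) - 35\right)}{2} = \frac{3 \left(-35 + 126 R + F R\right)}{2} = - \frac{105}{2} + 189 R + \frac{3 F R}{2}$)
$I = 7189$ ($I = 47 + 7142 = 7189$)
$U = 32564$ ($U = \left(5593 - 2216\right) + \left(- \frac{105}{2} + 189 \cdot 101 + \frac{3}{2} \cdot 67 \cdot 101\right) = 3377 + \left(- \frac{105}{2} + 19089 + \frac{20301}{2}\right) = 3377 + 29187 = 32564$)
$u = 29460$ ($u = 22271 + 7189 = 29460$)
$U + u = 32564 + 29460 = 62024$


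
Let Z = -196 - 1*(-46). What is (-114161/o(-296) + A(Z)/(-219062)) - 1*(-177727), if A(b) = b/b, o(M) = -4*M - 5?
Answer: 45877272277085/258274098 ≈ 1.7763e+5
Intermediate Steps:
Z = -150 (Z = -196 + 46 = -150)
o(M) = -5 - 4*M
A(b) = 1
(-114161/o(-296) + A(Z)/(-219062)) - 1*(-177727) = (-114161/(-5 - 4*(-296)) + 1/(-219062)) - 1*(-177727) = (-114161/(-5 + 1184) + 1*(-1/219062)) + 177727 = (-114161/1179 - 1/219062) + 177727 = -25008338161/258274098 + 177727 = 45877272277085/258274098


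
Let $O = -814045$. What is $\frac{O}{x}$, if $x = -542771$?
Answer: $\frac{814045}{542771} \approx 1.4998$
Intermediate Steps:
$\frac{O}{x} = - \frac{814045}{-542771} = \left(-814045\right) \left(- \frac{1}{542771}\right) = \frac{814045}{542771}$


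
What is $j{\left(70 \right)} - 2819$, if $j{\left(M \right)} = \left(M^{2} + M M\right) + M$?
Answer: $7051$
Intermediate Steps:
$j{\left(M \right)} = M + 2 M^{2}$ ($j{\left(M \right)} = \left(M^{2} + M^{2}\right) + M = 2 M^{2} + M = M + 2 M^{2}$)
$j{\left(70 \right)} - 2819 = 70 \left(1 + 2 \cdot 70\right) - 2819 = 70 \left(1 + 140\right) - 2819 = 70 \cdot 141 - 2819 = 9870 - 2819 = 7051$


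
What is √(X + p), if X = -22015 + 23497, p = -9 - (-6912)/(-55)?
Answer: √4075665/55 ≈ 36.706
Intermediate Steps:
p = -7407/55 (p = -9 - (-6912)*(-1)/55 = -9 - 64*108/55 = -9 - 6912/55 = -7407/55 ≈ -134.67)
X = 1482
√(X + p) = √(1482 - 7407/55) = √(74103/55) = √4075665/55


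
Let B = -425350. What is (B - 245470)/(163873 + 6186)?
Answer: -670820/170059 ≈ -3.9446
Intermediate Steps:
(B - 245470)/(163873 + 6186) = (-425350 - 245470)/(163873 + 6186) = -670820/170059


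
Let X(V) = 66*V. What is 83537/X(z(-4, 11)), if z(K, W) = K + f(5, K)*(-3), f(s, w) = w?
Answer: 83537/528 ≈ 158.21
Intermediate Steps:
z(K, W) = -2*K (z(K, W) = K + K*(-3) = K - 3*K = -2*K)
83537/X(z(-4, 11)) = 83537/((66*(-2*(-4)))) = 83537/((66*8)) = 83537/528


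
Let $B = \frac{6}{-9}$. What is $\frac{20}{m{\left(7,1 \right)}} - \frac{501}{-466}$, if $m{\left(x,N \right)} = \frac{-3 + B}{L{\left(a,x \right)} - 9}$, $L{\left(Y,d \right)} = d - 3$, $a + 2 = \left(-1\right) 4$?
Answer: $\frac{145311}{5126} \approx 28.348$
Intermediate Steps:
$a = -6$ ($a = -2 - 4 = -6$)
$L{\left(Y,d \right)} = -3 + d$
$B = - \frac{2}{3}$ ($B = 6 \left(- \frac{1}{9}\right) = - \frac{2}{3} \approx -0.66667$)
$m{\left(x,N \right)} = - \frac{11}{3 \left(-12 + x\right)}$ ($m{\left(x,N \right)} = \frac{-3 - \frac{2}{3}}{\left(-3 + x\right) - 9} = - \frac{11}{3 \left(-12 + x\right)}$)
$\frac{20}{m{\left(7,1 \right)}} - \frac{501}{-466} = \frac{20}{\left(-11\right) \frac{1}{-36 + 3 \cdot 7}} - \frac{501}{-466} = \frac{20}{\left(-11\right) \frac{1}{-36 + 21}} - - \frac{501}{466} = \frac{20}{\left(-11\right) \frac{1}{-15}} + \frac{501}{466} = \frac{20}{\left(-11\right) \left(- \frac{1}{15}\right)} + \frac{501}{466} = \frac{20}{\frac{11}{15}} + \frac{501}{466} = 20 \cdot \frac{15}{11} + \frac{501}{466} = \frac{300}{11} + \frac{501}{466} = \frac{145311}{5126}$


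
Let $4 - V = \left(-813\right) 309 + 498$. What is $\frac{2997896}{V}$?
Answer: $\frac{272536}{22793} \approx 11.957$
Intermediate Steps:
$V = 250723$ ($V = 4 - \left(\left(-813\right) 309 + 498\right) = 4 - \left(-251217 + 498\right) = 4 - -250719 = 4 + 250719 = 250723$)
$\frac{2997896}{V} = \frac{2997896}{250723} = 2997896 \cdot \frac{1}{250723} = \frac{272536}{22793}$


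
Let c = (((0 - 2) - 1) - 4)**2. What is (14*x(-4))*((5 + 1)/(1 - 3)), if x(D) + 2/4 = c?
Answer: -2037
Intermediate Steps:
c = 49 (c = ((-2 - 1) - 4)**2 = (-3 - 4)**2 = (-7)**2 = 49)
x(D) = 97/2 (x(D) = -1/2 + 49 = 97/2)
(14*x(-4))*((5 + 1)/(1 - 3)) = (14*(97/2))*((5 + 1)/(1 - 3)) = 679*(6/(-2)) = 679*(6*(-1/2)) = 679*(-3) = -2037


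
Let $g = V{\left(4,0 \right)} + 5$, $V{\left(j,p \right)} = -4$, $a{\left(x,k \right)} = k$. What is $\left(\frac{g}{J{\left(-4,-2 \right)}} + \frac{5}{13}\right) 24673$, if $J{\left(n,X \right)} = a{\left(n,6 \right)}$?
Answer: $\frac{1060939}{78} \approx 13602.0$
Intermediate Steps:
$J{\left(n,X \right)} = 6$
$g = 1$ ($g = -4 + 5 = 1$)
$\left(\frac{g}{J{\left(-4,-2 \right)}} + \frac{5}{13}\right) 24673 = \left(1 \cdot \frac{1}{6} + \frac{5}{13}\right) 24673 = \left(1 \cdot \frac{1}{6} + 5 \cdot \frac{1}{13}\right) 24673 = \left(\frac{1}{6} + \frac{5}{13}\right) 24673 = \frac{43}{78} \cdot 24673 = \frac{1060939}{78}$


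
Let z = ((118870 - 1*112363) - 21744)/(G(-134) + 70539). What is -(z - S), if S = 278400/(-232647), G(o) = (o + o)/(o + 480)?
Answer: -928029644851/946339210037 ≈ -0.98065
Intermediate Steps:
G(o) = 2*o/(480 + o) (G(o) = (2*o)/(480 + o) = 2*o/(480 + o))
z = -2636001/12203113 (z = ((118870 - 1*112363) - 21744)/(2*(-134)/(480 - 134) + 70539) = ((118870 - 112363) - 21744)/(2*(-134)/346 + 70539) = (6507 - 21744)/(2*(-134)*(1/346) + 70539) = -15237/(-134/173 + 70539) = -15237/12203113/173 = -15237*173/12203113 = -2636001/12203113 ≈ -0.21601)
S = -92800/77549 (S = 278400*(-1/232647) = -92800/77549 ≈ -1.1967)
-(z - S) = -(-2636001/12203113 - 1*(-92800/77549)) = -(-2636001/12203113 + 92800/77549) = -1*928029644851/946339210037 = -928029644851/946339210037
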